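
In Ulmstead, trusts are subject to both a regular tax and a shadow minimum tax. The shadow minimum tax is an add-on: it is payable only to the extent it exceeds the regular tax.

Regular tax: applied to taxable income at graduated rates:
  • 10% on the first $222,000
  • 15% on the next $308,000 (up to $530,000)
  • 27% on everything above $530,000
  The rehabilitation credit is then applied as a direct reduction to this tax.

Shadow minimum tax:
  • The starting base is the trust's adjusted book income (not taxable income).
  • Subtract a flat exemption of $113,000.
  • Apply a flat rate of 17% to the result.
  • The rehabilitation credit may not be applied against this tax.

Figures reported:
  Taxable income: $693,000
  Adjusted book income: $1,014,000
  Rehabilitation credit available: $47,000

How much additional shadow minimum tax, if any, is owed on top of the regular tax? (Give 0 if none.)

Shadow minimum tax:
  Base (adjusted book income): $1,014,000
  Less exemption $113,000 → base $901,000
  $901,000 × 17% = $153,170

Regular tax:
  $222,000 × 10% = $22,200
  $308,000 × 15% = $46,200
  $163,000 × 27% = $44,010
  → $112,410
  Less rehabilitation credit $47,000 → $65,410

Excess of shadow minimum tax over regular tax: $153,170 − $65,410 = $87,760.

$87,760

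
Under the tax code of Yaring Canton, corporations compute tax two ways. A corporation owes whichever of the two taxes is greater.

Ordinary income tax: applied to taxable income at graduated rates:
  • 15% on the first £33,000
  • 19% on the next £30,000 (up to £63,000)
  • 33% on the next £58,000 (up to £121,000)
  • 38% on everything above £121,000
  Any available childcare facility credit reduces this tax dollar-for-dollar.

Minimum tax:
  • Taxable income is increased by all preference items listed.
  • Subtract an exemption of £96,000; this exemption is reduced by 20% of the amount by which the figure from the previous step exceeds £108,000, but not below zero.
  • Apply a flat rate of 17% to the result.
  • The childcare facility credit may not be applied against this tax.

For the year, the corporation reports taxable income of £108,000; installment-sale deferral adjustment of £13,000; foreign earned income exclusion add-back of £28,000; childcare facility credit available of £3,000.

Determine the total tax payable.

Minimum tax:
  Adjusted income: £108,000 + £13,000 + £28,000 = £149,000
  Exemption: £96,000 − 20% × (£149,000 − £108,000) = £96,000 − £8,200 = £87,800
  Base: £149,000 − £87,800 = £61,200
  £61,200 × 17% = £10,404

Ordinary income tax:
  £33,000 × 15% = £4,950
  £30,000 × 19% = £5,700
  £45,000 × 33% = £14,850
  → £25,500
  Less childcare facility credit £3,000 → £22,500

£22,500 > £10,404, so the ordinary income tax governs.

£22,500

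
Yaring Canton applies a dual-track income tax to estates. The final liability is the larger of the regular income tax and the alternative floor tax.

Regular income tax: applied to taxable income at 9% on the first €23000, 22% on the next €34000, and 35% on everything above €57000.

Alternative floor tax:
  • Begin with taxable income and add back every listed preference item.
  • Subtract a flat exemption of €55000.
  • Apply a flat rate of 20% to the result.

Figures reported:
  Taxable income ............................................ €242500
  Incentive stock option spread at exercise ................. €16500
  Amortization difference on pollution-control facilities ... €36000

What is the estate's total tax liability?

€74475

Alternative floor tax:
  Adjusted income: €242500 + €16500 + €36000 = €295000
  Less exemption €55000 → base €240000
  €240000 × 20% = €48000

Regular income tax:
  €23000 × 9% = €2070
  €34000 × 22% = €7480
  €185500 × 35% = €64925
  → €74475

€74475 > €48000, so the regular income tax governs.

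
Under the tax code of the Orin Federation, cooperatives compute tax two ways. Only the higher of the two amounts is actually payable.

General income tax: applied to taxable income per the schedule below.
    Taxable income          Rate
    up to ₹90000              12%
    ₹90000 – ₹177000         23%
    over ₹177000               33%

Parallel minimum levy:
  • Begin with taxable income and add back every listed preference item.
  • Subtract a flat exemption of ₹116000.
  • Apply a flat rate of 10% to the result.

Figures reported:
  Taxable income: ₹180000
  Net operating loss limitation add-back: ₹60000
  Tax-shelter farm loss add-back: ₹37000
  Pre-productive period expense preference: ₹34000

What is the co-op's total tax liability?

Parallel minimum levy:
  Adjusted income: ₹180000 + ₹60000 + ₹37000 + ₹34000 = ₹311000
  Less exemption ₹116000 → base ₹195000
  ₹195000 × 10% = ₹19500

General income tax:
  ₹90000 × 12% = ₹10800
  ₹87000 × 23% = ₹20010
  ₹3000 × 33% = ₹990
  → ₹31800

₹31800 > ₹19500, so the general income tax governs.

₹31800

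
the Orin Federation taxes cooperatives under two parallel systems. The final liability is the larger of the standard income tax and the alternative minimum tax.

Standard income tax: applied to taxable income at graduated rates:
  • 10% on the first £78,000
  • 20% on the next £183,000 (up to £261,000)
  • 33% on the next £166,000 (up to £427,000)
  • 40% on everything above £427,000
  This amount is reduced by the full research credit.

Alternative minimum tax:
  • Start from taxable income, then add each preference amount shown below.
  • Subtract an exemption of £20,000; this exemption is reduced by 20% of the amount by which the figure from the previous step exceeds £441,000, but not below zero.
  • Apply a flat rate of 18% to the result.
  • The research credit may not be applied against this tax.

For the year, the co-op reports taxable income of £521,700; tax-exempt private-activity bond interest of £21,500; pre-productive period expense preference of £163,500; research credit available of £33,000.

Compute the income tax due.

£127,206

Standard income tax:
  £78,000 × 10% = £7,800
  £183,000 × 20% = £36,600
  £166,000 × 33% = £54,780
  £94,700 × 40% = £37,880
  → £137,060
  Less research credit £33,000 → £104,060

Alternative minimum tax:
  Adjusted income: £521,700 + £21,500 + £163,500 = £706,700
  Exemption: 20% × (£706,700 − £441,000) = £53,140 ≥ £20,000, so the exemption is fully phased out
  Base: £706,700 − £0 = £706,700
  £706,700 × 18% = £127,206

£127,206 > £104,060, so the alternative minimum tax is the binding amount.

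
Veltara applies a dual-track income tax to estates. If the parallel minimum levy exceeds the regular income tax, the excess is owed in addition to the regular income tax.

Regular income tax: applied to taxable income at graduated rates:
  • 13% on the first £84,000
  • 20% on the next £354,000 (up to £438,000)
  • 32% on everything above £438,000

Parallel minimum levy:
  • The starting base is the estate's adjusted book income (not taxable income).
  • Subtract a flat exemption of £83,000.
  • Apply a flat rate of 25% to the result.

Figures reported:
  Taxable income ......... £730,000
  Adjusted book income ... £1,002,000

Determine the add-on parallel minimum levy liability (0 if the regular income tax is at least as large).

£54,590

Regular income tax:
  £84,000 × 13% = £10,920
  £354,000 × 20% = £70,800
  £292,000 × 32% = £93,440
  → £175,160

Parallel minimum levy:
  Base (adjusted book income): £1,002,000
  Less exemption £83,000 → base £919,000
  £919,000 × 25% = £229,750

Excess of parallel minimum levy over regular income tax: £229,750 − £175,160 = £54,590.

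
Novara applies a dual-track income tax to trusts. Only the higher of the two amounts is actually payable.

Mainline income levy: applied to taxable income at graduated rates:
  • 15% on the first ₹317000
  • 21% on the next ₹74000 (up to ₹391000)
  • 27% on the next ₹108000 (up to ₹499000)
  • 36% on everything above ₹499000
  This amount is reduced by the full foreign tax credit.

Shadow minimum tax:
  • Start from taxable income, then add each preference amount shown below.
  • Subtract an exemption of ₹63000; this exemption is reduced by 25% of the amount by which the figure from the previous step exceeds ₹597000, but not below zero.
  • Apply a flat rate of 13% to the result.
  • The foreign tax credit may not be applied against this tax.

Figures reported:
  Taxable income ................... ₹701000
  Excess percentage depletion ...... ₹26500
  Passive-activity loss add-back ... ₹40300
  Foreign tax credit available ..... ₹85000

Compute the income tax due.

₹97175

Shadow minimum tax:
  Adjusted income: ₹701000 + ₹26500 + ₹40300 = ₹767800
  Exemption: ₹63000 − 25% × (₹767800 − ₹597000) = ₹63000 − ₹42700 = ₹20300
  Base: ₹767800 − ₹20300 = ₹747500
  ₹747500 × 13% = ₹97175

Mainline income levy:
  ₹317000 × 15% = ₹47550
  ₹74000 × 21% = ₹15540
  ₹108000 × 27% = ₹29160
  ₹202000 × 36% = ₹72720
  → ₹164970
  Less foreign tax credit ₹85000 → ₹79970

₹97175 > ₹79970, so the shadow minimum tax is the binding amount.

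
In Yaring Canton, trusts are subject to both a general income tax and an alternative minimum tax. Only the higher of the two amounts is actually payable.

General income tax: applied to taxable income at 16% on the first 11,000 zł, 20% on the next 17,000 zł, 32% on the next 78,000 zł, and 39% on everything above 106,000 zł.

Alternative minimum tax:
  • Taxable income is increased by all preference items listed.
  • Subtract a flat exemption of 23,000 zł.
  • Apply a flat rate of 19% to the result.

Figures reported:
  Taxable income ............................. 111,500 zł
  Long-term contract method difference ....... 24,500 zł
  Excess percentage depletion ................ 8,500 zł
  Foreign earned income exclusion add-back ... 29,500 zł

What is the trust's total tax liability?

32,265 zł

General income tax:
  11,000 zł × 16% = 1,760 zł
  17,000 zł × 20% = 3,400 zł
  78,000 zł × 32% = 24,960 zł
  5,500 zł × 39% = 2,145 zł
  → 32,265 zł

Alternative minimum tax:
  Adjusted income: 111,500 zł + 24,500 zł + 8,500 zł + 29,500 zł = 174,000 zł
  Less exemption 23,000 zł → base 151,000 zł
  151,000 zł × 19% = 28,690 zł

32,265 zł > 28,690 zł, so the general income tax governs.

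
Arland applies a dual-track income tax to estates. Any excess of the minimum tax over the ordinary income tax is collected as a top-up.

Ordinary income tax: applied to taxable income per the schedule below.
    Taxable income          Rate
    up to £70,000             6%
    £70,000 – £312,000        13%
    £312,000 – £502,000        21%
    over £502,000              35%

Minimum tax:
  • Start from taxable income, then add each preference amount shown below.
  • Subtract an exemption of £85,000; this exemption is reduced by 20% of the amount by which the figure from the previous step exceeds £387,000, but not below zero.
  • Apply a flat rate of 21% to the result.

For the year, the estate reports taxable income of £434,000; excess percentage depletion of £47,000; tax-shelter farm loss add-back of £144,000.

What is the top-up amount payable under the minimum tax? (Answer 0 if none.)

Minimum tax:
  Adjusted income: £434,000 + £47,000 + £144,000 = £625,000
  Exemption: £85,000 − 20% × (£625,000 − £387,000) = £85,000 − £47,600 = £37,400
  Base: £625,000 − £37,400 = £587,600
  £587,600 × 21% = £123,396

Ordinary income tax:
  £70,000 × 6% = £4,200
  £242,000 × 13% = £31,460
  £122,000 × 21% = £25,620
  → £61,280

Excess of minimum tax over ordinary income tax: £123,396 − £61,280 = £62,116.

£62,116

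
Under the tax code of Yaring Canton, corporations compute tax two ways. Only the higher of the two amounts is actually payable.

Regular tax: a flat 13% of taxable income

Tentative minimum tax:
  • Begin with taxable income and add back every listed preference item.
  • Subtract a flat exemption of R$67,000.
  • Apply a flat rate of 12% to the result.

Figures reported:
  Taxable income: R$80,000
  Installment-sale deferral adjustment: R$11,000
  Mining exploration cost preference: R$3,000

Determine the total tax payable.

Regular tax:
  R$80,000 × 13% = R$10,400

Tentative minimum tax:
  Adjusted income: R$80,000 + R$11,000 + R$3,000 = R$94,000
  Less exemption R$67,000 → base R$27,000
  R$27,000 × 12% = R$3,240

R$10,400 > R$3,240, so the regular tax governs.

R$10,400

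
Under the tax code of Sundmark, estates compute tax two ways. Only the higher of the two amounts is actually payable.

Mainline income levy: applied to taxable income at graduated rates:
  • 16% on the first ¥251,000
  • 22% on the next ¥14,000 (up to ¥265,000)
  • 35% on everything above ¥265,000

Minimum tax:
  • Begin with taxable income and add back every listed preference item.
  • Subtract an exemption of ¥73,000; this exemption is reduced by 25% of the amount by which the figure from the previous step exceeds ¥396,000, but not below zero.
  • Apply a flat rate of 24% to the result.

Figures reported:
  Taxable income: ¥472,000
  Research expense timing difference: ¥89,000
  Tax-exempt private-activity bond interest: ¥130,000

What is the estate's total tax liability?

¥165,840

Minimum tax:
  Adjusted income: ¥472,000 + ¥89,000 + ¥130,000 = ¥691,000
  Exemption: 25% × (¥691,000 − ¥396,000) = ¥73,750 ≥ ¥73,000, so the exemption is fully phased out
  Base: ¥691,000 − ¥0 = ¥691,000
  ¥691,000 × 24% = ¥165,840

Mainline income levy:
  ¥251,000 × 16% = ¥40,160
  ¥14,000 × 22% = ¥3,080
  ¥207,000 × 35% = ¥72,450
  → ¥115,690

¥165,840 > ¥115,690, so the minimum tax is the binding amount.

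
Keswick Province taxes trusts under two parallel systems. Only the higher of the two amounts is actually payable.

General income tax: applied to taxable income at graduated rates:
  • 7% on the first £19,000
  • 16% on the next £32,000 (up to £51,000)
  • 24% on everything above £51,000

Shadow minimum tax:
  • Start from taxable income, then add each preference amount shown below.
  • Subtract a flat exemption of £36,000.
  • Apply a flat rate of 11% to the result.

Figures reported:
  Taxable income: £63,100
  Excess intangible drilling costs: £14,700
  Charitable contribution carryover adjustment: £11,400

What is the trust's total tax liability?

General income tax:
  £19,000 × 7% = £1,330
  £32,000 × 16% = £5,120
  £12,100 × 24% = £2,904
  → £9,354

Shadow minimum tax:
  Adjusted income: £63,100 + £14,700 + £11,400 = £89,200
  Less exemption £36,000 → base £53,200
  £53,200 × 11% = £5,852

£9,354 > £5,852, so the general income tax governs.

£9,354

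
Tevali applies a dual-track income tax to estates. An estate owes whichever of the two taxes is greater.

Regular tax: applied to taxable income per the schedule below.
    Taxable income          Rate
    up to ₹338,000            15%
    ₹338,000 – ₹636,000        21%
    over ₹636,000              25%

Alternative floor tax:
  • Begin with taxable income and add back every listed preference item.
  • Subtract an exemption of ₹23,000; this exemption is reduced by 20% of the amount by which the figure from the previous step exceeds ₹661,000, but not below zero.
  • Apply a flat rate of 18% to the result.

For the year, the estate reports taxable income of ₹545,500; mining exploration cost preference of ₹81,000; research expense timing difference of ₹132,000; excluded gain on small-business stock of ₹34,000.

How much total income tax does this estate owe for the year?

Alternative floor tax:
  Adjusted income: ₹545,500 + ₹81,000 + ₹132,000 + ₹34,000 = ₹792,500
  Exemption: 20% × (₹792,500 − ₹661,000) = ₹26,300 ≥ ₹23,000, so the exemption is fully phased out
  Base: ₹792,500 − ₹0 = ₹792,500
  ₹792,500 × 18% = ₹142,650

Regular tax:
  ₹338,000 × 15% = ₹50,700
  ₹207,500 × 21% = ₹43,575
  → ₹94,275

₹142,650 > ₹94,275, so the alternative floor tax is the binding amount.

₹142,650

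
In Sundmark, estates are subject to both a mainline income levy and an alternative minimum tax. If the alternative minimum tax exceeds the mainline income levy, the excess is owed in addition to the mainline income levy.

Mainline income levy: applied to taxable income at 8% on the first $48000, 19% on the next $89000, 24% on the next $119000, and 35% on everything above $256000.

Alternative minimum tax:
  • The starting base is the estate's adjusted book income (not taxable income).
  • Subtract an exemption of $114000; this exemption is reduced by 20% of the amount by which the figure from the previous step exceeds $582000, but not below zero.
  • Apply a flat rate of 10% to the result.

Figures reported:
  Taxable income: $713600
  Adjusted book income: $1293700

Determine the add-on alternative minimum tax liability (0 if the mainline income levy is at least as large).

Alternative minimum tax:
  Base (adjusted book income): $1293700
  Exemption: 20% × ($1293700 − $582000) = $142340 ≥ $114000, so the exemption is fully phased out
  Base: $1293700 − $0 = $1293700
  $1293700 × 10% = $129370

Mainline income levy:
  $48000 × 8% = $3840
  $89000 × 19% = $16910
  $119000 × 24% = $28560
  $457600 × 35% = $160160
  → $209470

$129370 ≤ $209470, so no add-on is due.

$0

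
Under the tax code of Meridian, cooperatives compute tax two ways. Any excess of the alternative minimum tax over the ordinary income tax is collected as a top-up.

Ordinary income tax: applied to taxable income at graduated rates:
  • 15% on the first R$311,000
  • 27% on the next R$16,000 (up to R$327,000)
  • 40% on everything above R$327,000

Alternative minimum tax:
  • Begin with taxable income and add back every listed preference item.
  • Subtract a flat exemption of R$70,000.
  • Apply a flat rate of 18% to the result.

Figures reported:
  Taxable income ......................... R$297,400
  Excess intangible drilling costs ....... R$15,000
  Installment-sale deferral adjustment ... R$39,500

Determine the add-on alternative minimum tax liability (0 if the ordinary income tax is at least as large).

Ordinary income tax:
  R$297,400 × 15% = R$44,610

Alternative minimum tax:
  Adjusted income: R$297,400 + R$15,000 + R$39,500 = R$351,900
  Less exemption R$70,000 → base R$281,900
  R$281,900 × 18% = R$50,742

Excess of alternative minimum tax over ordinary income tax: R$50,742 − R$44,610 = R$6,132.

R$6,132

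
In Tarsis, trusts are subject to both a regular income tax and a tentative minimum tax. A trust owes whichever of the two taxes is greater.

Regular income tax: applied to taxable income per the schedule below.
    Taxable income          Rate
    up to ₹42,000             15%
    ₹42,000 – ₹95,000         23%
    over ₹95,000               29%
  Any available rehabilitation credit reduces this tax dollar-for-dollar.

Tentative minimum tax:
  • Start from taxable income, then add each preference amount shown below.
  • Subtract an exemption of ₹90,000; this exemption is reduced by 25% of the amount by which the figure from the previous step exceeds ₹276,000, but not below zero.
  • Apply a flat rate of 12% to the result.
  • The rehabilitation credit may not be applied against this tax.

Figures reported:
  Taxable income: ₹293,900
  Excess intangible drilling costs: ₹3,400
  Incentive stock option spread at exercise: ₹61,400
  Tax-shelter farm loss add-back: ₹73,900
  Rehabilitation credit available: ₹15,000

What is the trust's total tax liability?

Regular income tax:
  ₹42,000 × 15% = ₹6,300
  ₹53,000 × 23% = ₹12,190
  ₹198,900 × 29% = ₹57,681
  → ₹76,171
  Less rehabilitation credit ₹15,000 → ₹61,171

Tentative minimum tax:
  Adjusted income: ₹293,900 + ₹3,400 + ₹61,400 + ₹73,900 = ₹432,600
  Exemption: ₹90,000 − 25% × (₹432,600 − ₹276,000) = ₹90,000 − ₹39,150 = ₹50,850
  Base: ₹432,600 − ₹50,850 = ₹381,750
  ₹381,750 × 12% = ₹45,810

₹61,171 > ₹45,810, so the regular income tax governs.

₹61,171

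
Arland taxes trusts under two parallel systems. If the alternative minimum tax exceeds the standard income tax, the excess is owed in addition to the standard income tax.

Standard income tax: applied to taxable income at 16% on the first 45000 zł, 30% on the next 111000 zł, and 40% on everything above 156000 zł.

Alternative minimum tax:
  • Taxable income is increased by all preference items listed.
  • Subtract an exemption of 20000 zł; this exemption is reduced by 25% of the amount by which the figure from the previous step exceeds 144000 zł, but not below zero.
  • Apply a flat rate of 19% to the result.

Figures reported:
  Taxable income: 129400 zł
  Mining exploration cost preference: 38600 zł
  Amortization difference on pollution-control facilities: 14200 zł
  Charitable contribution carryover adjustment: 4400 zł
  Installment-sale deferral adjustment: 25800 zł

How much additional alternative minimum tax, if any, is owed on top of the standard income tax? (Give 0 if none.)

Alternative minimum tax:
  Adjusted income: 129400 zł + 38600 zł + 14200 zł + 4400 zł + 25800 zł = 212400 zł
  Exemption: 20000 zł − 25% × (212400 zł − 144000 zł) = 20000 zł − 17100 zł = 2900 zł
  Base: 212400 zł − 2900 zł = 209500 zł
  209500 zł × 19% = 39805 zł

Standard income tax:
  45000 zł × 16% = 7200 zł
  84400 zł × 30% = 25320 zł
  → 32520 zł

Excess of alternative minimum tax over standard income tax: 39805 zł − 32520 zł = 7285 zł.

7285 zł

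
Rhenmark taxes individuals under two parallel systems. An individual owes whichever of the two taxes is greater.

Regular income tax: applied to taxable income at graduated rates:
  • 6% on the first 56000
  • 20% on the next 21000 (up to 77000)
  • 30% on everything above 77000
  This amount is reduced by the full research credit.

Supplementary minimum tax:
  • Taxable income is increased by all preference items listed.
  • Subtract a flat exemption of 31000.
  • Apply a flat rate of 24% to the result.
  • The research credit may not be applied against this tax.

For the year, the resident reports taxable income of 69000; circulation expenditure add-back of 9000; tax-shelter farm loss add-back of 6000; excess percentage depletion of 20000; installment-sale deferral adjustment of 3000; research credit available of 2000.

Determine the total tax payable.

Regular income tax:
  56000 × 6% = 3360
  13000 × 20% = 2600
  → 5960
  Less research credit 2000 → 3960

Supplementary minimum tax:
  Adjusted income: 69000 + 9000 + 6000 + 20000 + 3000 = 107000
  Less exemption 31000 → base 76000
  76000 × 24% = 18240

18240 > 3960, so the supplementary minimum tax is the binding amount.

18240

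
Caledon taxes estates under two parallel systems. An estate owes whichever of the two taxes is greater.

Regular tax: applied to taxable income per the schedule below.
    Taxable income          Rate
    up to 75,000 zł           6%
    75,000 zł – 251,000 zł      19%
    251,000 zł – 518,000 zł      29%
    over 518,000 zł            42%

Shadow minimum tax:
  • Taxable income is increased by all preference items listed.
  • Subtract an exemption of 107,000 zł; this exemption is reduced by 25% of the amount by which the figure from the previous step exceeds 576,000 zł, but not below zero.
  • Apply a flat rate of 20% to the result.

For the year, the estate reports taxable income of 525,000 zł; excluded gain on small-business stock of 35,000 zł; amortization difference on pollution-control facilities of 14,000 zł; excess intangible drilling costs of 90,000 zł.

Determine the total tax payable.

Shadow minimum tax:
  Adjusted income: 525,000 zł + 35,000 zł + 14,000 zł + 90,000 zł = 664,000 zł
  Exemption: 107,000 zł − 25% × (664,000 zł − 576,000 zł) = 107,000 zł − 22,000 zł = 85,000 zł
  Base: 664,000 zł − 85,000 zł = 579,000 zł
  579,000 zł × 20% = 115,800 zł

Regular tax:
  75,000 zł × 6% = 4,500 zł
  176,000 zł × 19% = 33,440 zł
  267,000 zł × 29% = 77,430 zł
  7,000 zł × 42% = 2,940 zł
  → 118,310 zł

118,310 zł > 115,800 zł, so the regular tax governs.

118,310 zł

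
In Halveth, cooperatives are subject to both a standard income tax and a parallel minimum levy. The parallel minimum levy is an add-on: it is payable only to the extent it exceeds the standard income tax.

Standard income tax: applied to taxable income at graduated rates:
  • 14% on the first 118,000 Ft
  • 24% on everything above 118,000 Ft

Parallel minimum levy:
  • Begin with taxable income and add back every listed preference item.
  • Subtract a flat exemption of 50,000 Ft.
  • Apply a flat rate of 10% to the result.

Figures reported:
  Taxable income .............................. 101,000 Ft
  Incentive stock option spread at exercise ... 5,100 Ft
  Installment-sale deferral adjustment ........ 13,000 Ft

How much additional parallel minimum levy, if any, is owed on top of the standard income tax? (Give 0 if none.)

Standard income tax:
  101,000 Ft × 14% = 14,140 Ft

Parallel minimum levy:
  Adjusted income: 101,000 Ft + 5,100 Ft + 13,000 Ft = 119,100 Ft
  Less exemption 50,000 Ft → base 69,100 Ft
  69,100 Ft × 10% = 6,910 Ft

6,910 Ft ≤ 14,140 Ft, so no add-on is due.

0 Ft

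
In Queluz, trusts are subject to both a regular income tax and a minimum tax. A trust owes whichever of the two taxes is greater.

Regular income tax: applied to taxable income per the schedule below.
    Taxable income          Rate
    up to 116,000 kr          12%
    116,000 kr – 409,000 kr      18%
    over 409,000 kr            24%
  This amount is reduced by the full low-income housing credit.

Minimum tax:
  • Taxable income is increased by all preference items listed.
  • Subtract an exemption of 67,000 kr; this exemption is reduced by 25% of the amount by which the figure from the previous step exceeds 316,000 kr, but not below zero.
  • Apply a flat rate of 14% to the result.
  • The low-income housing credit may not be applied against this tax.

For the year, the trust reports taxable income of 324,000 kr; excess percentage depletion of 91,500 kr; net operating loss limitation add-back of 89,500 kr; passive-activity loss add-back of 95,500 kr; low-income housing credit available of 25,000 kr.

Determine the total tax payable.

84,070 kr

Minimum tax:
  Adjusted income: 324,000 kr + 91,500 kr + 89,500 kr + 95,500 kr = 600,500 kr
  Exemption: 25% × (600,500 kr − 316,000 kr) = 71,125 kr ≥ 67,000 kr, so the exemption is fully phased out
  Base: 600,500 kr − 0 kr = 600,500 kr
  600,500 kr × 14% = 84,070 kr

Regular income tax:
  116,000 kr × 12% = 13,920 kr
  208,000 kr × 18% = 37,440 kr
  → 51,360 kr
  Less low-income housing credit 25,000 kr → 26,360 kr

84,070 kr > 26,360 kr, so the minimum tax is the binding amount.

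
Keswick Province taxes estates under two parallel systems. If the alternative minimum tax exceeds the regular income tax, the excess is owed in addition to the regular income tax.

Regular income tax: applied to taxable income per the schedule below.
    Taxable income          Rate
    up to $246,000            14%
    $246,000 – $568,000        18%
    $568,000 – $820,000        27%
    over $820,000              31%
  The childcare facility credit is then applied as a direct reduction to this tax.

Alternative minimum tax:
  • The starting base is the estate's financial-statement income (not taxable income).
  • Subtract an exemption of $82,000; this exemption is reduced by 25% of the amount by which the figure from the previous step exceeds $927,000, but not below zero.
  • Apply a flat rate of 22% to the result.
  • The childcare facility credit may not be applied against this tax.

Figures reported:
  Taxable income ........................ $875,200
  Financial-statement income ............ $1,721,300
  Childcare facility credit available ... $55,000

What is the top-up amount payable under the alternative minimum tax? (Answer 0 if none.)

Regular income tax:
  $246,000 × 14% = $34,440
  $322,000 × 18% = $57,960
  $252,000 × 27% = $68,040
  $55,200 × 31% = $17,112
  → $177,552
  Less childcare facility credit $55,000 → $122,552

Alternative minimum tax:
  Base (financial-statement income): $1,721,300
  Exemption: 25% × ($1,721,300 − $927,000) = $198,575 ≥ $82,000, so the exemption is fully phased out
  Base: $1,721,300 − $0 = $1,721,300
  $1,721,300 × 22% = $378,686

Excess of alternative minimum tax over regular income tax: $378,686 − $122,552 = $256,134.

$256,134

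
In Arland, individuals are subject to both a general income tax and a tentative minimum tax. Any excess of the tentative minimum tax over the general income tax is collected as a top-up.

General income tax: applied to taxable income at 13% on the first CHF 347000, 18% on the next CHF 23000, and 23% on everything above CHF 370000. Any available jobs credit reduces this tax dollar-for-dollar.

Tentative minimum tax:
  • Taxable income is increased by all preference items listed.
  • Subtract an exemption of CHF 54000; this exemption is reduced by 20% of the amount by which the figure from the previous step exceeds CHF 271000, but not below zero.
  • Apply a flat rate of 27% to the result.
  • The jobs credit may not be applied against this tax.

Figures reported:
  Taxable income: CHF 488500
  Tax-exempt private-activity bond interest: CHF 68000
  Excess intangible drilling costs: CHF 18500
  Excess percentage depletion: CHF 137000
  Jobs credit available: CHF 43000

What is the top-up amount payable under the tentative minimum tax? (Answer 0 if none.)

CHF 158735

General income tax:
  CHF 347000 × 13% = CHF 45110
  CHF 23000 × 18% = CHF 4140
  CHF 118500 × 23% = CHF 27255
  → CHF 76505
  Less jobs credit CHF 43000 → CHF 33505

Tentative minimum tax:
  Adjusted income: CHF 488500 + CHF 68000 + CHF 18500 + CHF 137000 = CHF 712000
  Exemption: 20% × (CHF 712000 − CHF 271000) = CHF 88200 ≥ CHF 54000, so the exemption is fully phased out
  Base: CHF 712000 − CHF 0 = CHF 712000
  CHF 712000 × 27% = CHF 192240

Excess of tentative minimum tax over general income tax: CHF 192240 − CHF 33505 = CHF 158735.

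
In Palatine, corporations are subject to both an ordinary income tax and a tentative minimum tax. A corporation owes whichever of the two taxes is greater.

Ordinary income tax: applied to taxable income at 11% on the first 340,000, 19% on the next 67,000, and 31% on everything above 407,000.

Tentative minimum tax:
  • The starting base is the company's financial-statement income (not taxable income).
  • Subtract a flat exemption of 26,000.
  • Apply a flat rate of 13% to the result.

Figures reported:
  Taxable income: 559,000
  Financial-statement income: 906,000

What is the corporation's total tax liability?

114,400

Ordinary income tax:
  340,000 × 11% = 37,400
  67,000 × 19% = 12,730
  152,000 × 31% = 47,120
  → 97,250

Tentative minimum tax:
  Base (financial-statement income): 906,000
  Less exemption 26,000 → base 880,000
  880,000 × 13% = 114,400

114,400 > 97,250, so the tentative minimum tax is the binding amount.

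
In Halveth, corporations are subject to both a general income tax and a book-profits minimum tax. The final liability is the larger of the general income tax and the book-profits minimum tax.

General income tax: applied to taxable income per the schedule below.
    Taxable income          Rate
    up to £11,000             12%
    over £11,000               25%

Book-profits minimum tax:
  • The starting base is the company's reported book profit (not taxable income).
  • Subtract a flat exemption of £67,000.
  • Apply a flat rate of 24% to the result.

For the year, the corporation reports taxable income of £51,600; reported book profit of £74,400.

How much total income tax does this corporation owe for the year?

£11,470

Book-profits minimum tax:
  Base (reported book profit): £74,400
  Less exemption £67,000 → base £7,400
  £7,400 × 24% = £1,776

General income tax:
  £11,000 × 12% = £1,320
  £40,600 × 25% = £10,150
  → £11,470

£11,470 > £1,776, so the general income tax governs.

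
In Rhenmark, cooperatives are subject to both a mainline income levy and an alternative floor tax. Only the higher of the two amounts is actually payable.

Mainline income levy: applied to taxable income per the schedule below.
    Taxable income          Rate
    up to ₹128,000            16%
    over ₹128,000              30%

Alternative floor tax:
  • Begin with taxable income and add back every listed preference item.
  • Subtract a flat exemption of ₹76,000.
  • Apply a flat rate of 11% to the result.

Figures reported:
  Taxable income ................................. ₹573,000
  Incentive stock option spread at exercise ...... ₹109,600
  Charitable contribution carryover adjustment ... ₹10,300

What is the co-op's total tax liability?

₹153,980

Alternative floor tax:
  Adjusted income: ₹573,000 + ₹109,600 + ₹10,300 = ₹692,900
  Less exemption ₹76,000 → base ₹616,900
  ₹616,900 × 11% = ₹67,859

Mainline income levy:
  ₹128,000 × 16% = ₹20,480
  ₹445,000 × 30% = ₹133,500
  → ₹153,980

₹153,980 > ₹67,859, so the mainline income levy governs.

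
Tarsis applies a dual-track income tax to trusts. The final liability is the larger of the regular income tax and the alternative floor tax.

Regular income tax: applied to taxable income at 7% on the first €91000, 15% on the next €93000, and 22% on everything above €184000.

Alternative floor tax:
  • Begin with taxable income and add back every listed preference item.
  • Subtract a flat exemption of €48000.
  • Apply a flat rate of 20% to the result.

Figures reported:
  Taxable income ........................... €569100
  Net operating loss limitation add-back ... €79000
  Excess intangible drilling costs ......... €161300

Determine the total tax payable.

€152280

Alternative floor tax:
  Adjusted income: €569100 + €79000 + €161300 = €809400
  Less exemption €48000 → base €761400
  €761400 × 20% = €152280

Regular income tax:
  €91000 × 7% = €6370
  €93000 × 15% = €13950
  €385100 × 22% = €84722
  → €105042

€152280 > €105042, so the alternative floor tax is the binding amount.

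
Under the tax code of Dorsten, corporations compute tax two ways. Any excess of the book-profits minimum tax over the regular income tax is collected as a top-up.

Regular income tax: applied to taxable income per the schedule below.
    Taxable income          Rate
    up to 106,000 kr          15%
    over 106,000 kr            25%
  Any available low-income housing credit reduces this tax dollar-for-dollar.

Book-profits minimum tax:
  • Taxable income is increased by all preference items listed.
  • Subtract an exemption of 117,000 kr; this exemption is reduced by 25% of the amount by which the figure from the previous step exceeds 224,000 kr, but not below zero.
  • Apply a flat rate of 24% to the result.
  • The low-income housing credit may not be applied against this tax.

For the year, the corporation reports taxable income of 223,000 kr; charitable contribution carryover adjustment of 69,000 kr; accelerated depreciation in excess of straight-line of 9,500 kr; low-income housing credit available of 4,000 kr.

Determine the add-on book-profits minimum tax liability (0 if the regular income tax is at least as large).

7,780 kr

Regular income tax:
  106,000 kr × 15% = 15,900 kr
  117,000 kr × 25% = 29,250 kr
  → 45,150 kr
  Less low-income housing credit 4,000 kr → 41,150 kr

Book-profits minimum tax:
  Adjusted income: 223,000 kr + 69,000 kr + 9,500 kr = 301,500 kr
  Exemption: 117,000 kr − 25% × (301,500 kr − 224,000 kr) = 117,000 kr − 19,375 kr = 97,625 kr
  Base: 301,500 kr − 97,625 kr = 203,875 kr
  203,875 kr × 24% = 48,930 kr

Excess of book-profits minimum tax over regular income tax: 48,930 kr − 41,150 kr = 7,780 kr.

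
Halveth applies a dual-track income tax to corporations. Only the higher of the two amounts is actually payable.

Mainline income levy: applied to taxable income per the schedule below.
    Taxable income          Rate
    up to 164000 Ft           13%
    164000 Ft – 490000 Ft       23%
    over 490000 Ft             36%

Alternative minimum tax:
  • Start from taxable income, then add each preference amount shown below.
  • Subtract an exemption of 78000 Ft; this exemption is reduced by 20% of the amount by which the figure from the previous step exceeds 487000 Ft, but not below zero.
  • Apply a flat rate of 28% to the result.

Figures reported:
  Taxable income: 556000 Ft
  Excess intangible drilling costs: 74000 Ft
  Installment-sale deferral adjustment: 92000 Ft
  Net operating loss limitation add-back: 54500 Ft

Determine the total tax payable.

211792 Ft

Alternative minimum tax:
  Adjusted income: 556000 Ft + 74000 Ft + 92000 Ft + 54500 Ft = 776500 Ft
  Exemption: 78000 Ft − 20% × (776500 Ft − 487000 Ft) = 78000 Ft − 57900 Ft = 20100 Ft
  Base: 776500 Ft − 20100 Ft = 756400 Ft
  756400 Ft × 28% = 211792 Ft

Mainline income levy:
  164000 Ft × 13% = 21320 Ft
  326000 Ft × 23% = 74980 Ft
  66000 Ft × 36% = 23760 Ft
  → 120060 Ft

211792 Ft > 120060 Ft, so the alternative minimum tax is the binding amount.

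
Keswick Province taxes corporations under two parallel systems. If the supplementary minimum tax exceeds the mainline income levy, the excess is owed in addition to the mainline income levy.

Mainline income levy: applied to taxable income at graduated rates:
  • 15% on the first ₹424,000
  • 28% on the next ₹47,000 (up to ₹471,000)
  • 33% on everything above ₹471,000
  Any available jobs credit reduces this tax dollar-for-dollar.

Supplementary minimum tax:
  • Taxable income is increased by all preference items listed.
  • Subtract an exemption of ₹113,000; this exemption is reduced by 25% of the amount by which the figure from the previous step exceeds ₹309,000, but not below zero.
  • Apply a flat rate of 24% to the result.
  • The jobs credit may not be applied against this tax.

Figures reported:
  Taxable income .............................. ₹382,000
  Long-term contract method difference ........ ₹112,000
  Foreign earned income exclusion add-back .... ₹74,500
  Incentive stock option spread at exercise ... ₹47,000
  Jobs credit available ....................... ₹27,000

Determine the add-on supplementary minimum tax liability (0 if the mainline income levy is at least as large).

₹108,690

Supplementary minimum tax:
  Adjusted income: ₹382,000 + ₹112,000 + ₹74,500 + ₹47,000 = ₹615,500
  Exemption: ₹113,000 − 25% × (₹615,500 − ₹309,000) = ₹113,000 − ₹76,625 = ₹36,375
  Base: ₹615,500 − ₹36,375 = ₹579,125
  ₹579,125 × 24% = ₹138,990

Mainline income levy:
  ₹382,000 × 15% = ₹57,300
  Less jobs credit ₹27,000 → ₹30,300

Excess of supplementary minimum tax over mainline income levy: ₹138,990 − ₹30,300 = ₹108,690.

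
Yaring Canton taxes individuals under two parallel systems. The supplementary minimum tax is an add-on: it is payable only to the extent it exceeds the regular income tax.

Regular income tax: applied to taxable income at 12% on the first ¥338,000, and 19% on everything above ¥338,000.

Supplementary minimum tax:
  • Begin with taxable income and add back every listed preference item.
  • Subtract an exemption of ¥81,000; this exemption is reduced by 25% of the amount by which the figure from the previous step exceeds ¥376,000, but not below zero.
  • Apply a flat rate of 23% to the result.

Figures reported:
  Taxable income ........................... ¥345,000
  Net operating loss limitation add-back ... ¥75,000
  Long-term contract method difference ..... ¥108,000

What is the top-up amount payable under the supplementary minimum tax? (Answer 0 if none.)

Supplementary minimum tax:
  Adjusted income: ¥345,000 + ¥75,000 + ¥108,000 = ¥528,000
  Exemption: ¥81,000 − 25% × (¥528,000 − ¥376,000) = ¥81,000 − ¥38,000 = ¥43,000
  Base: ¥528,000 − ¥43,000 = ¥485,000
  ¥485,000 × 23% = ¥111,550

Regular income tax:
  ¥338,000 × 12% = ¥40,560
  ¥7,000 × 19% = ¥1,330
  → ¥41,890

Excess of supplementary minimum tax over regular income tax: ¥111,550 − ¥41,890 = ¥69,660.

¥69,660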